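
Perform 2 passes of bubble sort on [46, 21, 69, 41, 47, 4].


Initial: [46, 21, 69, 41, 47, 4]
Pass 1: [21, 46, 41, 47, 4, 69] (4 swaps)
Pass 2: [21, 41, 46, 4, 47, 69] (2 swaps)

After 2 passes: [21, 41, 46, 4, 47, 69]


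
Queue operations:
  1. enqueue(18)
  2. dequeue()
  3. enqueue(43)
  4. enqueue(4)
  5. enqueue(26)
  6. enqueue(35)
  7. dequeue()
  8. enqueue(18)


enqueue(18) -> [18]
dequeue()->18, []
enqueue(43) -> [43]
enqueue(4) -> [43, 4]
enqueue(26) -> [43, 4, 26]
enqueue(35) -> [43, 4, 26, 35]
dequeue()->43, [4, 26, 35]
enqueue(18) -> [4, 26, 35, 18]

Final queue: [4, 26, 35, 18]


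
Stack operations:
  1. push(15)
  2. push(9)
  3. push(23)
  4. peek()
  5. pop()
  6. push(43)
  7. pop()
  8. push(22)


push(15) -> [15]
push(9) -> [15, 9]
push(23) -> [15, 9, 23]
peek()->23
pop()->23, [15, 9]
push(43) -> [15, 9, 43]
pop()->43, [15, 9]
push(22) -> [15, 9, 22]

Final stack: [15, 9, 22]


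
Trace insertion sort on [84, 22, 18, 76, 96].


Initial: [84, 22, 18, 76, 96]
Insert 22: [22, 84, 18, 76, 96]
Insert 18: [18, 22, 84, 76, 96]
Insert 76: [18, 22, 76, 84, 96]
Insert 96: [18, 22, 76, 84, 96]

Sorted: [18, 22, 76, 84, 96]


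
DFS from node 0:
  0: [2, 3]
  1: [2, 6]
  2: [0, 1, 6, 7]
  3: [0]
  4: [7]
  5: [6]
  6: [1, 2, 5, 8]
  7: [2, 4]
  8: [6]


Visit 0, push [3, 2]
Visit 2, push [7, 6, 1]
Visit 1, push [6]
Visit 6, push [8, 5]
Visit 5, push []
Visit 8, push []
Visit 7, push [4]
Visit 4, push []
Visit 3, push []

DFS order: [0, 2, 1, 6, 5, 8, 7, 4, 3]


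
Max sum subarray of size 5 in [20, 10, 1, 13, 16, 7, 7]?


[0:5]: 60
[1:6]: 47
[2:7]: 44

Max: 60 at [0:5]


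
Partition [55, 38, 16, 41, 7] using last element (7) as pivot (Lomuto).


Pivot: 7
Place pivot at 0: [7, 38, 16, 41, 55]

Partitioned: [7, 38, 16, 41, 55]


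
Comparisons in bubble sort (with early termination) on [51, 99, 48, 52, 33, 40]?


Algorithm: bubble sort (with early termination)
Input: [51, 99, 48, 52, 33, 40]
Sorted: [33, 40, 48, 51, 52, 99]

15


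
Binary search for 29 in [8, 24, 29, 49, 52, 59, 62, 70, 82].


Step 1: lo=0, hi=8, mid=4, val=52
Step 2: lo=0, hi=3, mid=1, val=24
Step 3: lo=2, hi=3, mid=2, val=29

Found at index 2


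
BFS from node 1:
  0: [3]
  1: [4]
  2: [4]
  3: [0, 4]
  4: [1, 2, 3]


Visit 1, enqueue [4]
Visit 4, enqueue [2, 3]
Visit 2, enqueue []
Visit 3, enqueue [0]
Visit 0, enqueue []

BFS order: [1, 4, 2, 3, 0]


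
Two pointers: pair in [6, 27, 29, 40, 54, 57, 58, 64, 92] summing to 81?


lo=0(6)+hi=8(92)=98
lo=0(6)+hi=7(64)=70
lo=1(27)+hi=7(64)=91
lo=1(27)+hi=6(58)=85
lo=1(27)+hi=5(57)=84
lo=1(27)+hi=4(54)=81

Yes: 27+54=81


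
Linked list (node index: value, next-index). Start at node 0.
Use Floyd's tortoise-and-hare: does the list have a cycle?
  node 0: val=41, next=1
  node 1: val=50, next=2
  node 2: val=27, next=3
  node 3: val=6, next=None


Floyd's tortoise (slow, +1) and hare (fast, +2):
  init: slow=0, fast=0
  step 1: slow=1, fast=2
  step 2: fast 2->3->None, no cycle

Cycle: no


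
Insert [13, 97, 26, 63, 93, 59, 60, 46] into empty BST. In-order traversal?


Insert 13: root
Insert 97: R from 13
Insert 26: R from 13 -> L from 97
Insert 63: R from 13 -> L from 97 -> R from 26
Insert 93: R from 13 -> L from 97 -> R from 26 -> R from 63
Insert 59: R from 13 -> L from 97 -> R from 26 -> L from 63
Insert 60: R from 13 -> L from 97 -> R from 26 -> L from 63 -> R from 59
Insert 46: R from 13 -> L from 97 -> R from 26 -> L from 63 -> L from 59

In-order: [13, 26, 46, 59, 60, 63, 93, 97]


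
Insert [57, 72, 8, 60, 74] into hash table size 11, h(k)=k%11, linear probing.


Insert 57: h=2 -> slot 2
Insert 72: h=6 -> slot 6
Insert 8: h=8 -> slot 8
Insert 60: h=5 -> slot 5
Insert 74: h=8, 1 probes -> slot 9

Table: [None, None, 57, None, None, 60, 72, None, 8, 74, None]


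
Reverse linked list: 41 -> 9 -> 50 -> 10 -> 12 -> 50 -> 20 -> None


Step 1: curr=41, set curr.next=prev(None) | reversed so far: 41
Step 2: curr=9, set curr.next=prev(41) | reversed so far: 9 -> 41
Step 3: curr=50, set curr.next=prev(9) | reversed so far: 50 -> 9 -> 41
Step 4: curr=10, set curr.next=prev(50) | reversed so far: 10 -> 50 -> 9 -> 41
Step 5: curr=12, set curr.next=prev(10) | reversed so far: 12 -> 10 -> 50 -> 9 -> 41
Step 6: curr=50, set curr.next=prev(12) | reversed so far: 50 -> 12 -> 10 -> 50 -> 9 -> 41
Step 7: curr=20, set curr.next=prev(50) | reversed so far: 20 -> 50 -> 12 -> 10 -> 50 -> 9 -> 41

20 -> 50 -> 12 -> 10 -> 50 -> 9 -> 41 -> None


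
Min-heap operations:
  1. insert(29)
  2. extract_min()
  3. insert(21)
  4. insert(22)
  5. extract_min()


insert(29) -> [29]
extract_min()->29, []
insert(21) -> [21]
insert(22) -> [21, 22]
extract_min()->21, [22]

Final heap: [22]


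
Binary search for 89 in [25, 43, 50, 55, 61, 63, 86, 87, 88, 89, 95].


Step 1: lo=0, hi=10, mid=5, val=63
Step 2: lo=6, hi=10, mid=8, val=88
Step 3: lo=9, hi=10, mid=9, val=89

Found at index 9


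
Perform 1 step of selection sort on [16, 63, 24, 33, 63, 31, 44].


Initial: [16, 63, 24, 33, 63, 31, 44]
Step 1: min=16 at 0
  Swap: [16, 63, 24, 33, 63, 31, 44]

After 1 step: [16, 63, 24, 33, 63, 31, 44]


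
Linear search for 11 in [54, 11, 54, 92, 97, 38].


i=0: 54!=11
i=1: 11==11 found!

Found at 1, 2 comps


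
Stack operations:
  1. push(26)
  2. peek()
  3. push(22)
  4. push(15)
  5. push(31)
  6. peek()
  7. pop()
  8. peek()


push(26) -> [26]
peek()->26
push(22) -> [26, 22]
push(15) -> [26, 22, 15]
push(31) -> [26, 22, 15, 31]
peek()->31
pop()->31, [26, 22, 15]
peek()->15

Final stack: [26, 22, 15]


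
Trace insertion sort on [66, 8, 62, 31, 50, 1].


Initial: [66, 8, 62, 31, 50, 1]
Insert 8: [8, 66, 62, 31, 50, 1]
Insert 62: [8, 62, 66, 31, 50, 1]
Insert 31: [8, 31, 62, 66, 50, 1]
Insert 50: [8, 31, 50, 62, 66, 1]
Insert 1: [1, 8, 31, 50, 62, 66]

Sorted: [1, 8, 31, 50, 62, 66]


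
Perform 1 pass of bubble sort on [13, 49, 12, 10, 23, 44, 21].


Initial: [13, 49, 12, 10, 23, 44, 21]
Pass 1: [13, 12, 10, 23, 44, 21, 49] (5 swaps)

After 1 pass: [13, 12, 10, 23, 44, 21, 49]


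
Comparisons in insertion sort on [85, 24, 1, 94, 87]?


Algorithm: insertion sort
Input: [85, 24, 1, 94, 87]
Sorted: [1, 24, 85, 87, 94]

6


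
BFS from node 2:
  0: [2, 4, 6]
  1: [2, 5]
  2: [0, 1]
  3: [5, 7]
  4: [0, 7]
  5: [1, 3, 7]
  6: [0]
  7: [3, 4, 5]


Visit 2, enqueue [0, 1]
Visit 0, enqueue [4, 6]
Visit 1, enqueue [5]
Visit 4, enqueue [7]
Visit 6, enqueue []
Visit 5, enqueue [3]
Visit 7, enqueue []
Visit 3, enqueue []

BFS order: [2, 0, 1, 4, 6, 5, 7, 3]


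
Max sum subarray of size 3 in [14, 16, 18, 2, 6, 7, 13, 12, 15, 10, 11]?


[0:3]: 48
[1:4]: 36
[2:5]: 26
[3:6]: 15
[4:7]: 26
[5:8]: 32
[6:9]: 40
[7:10]: 37
[8:11]: 36

Max: 48 at [0:3]


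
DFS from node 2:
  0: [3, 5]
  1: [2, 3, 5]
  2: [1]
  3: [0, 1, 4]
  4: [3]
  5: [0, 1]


Visit 2, push [1]
Visit 1, push [5, 3]
Visit 3, push [4, 0]
Visit 0, push [5]
Visit 5, push []
Visit 4, push []

DFS order: [2, 1, 3, 0, 5, 4]


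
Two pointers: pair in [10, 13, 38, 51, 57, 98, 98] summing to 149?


lo=0(10)+hi=6(98)=108
lo=1(13)+hi=6(98)=111
lo=2(38)+hi=6(98)=136
lo=3(51)+hi=6(98)=149

Yes: 51+98=149


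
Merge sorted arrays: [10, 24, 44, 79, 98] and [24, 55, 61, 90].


Take 10 from A
Take 24 from A
Take 24 from B
Take 44 from A
Take 55 from B
Take 61 from B
Take 79 from A
Take 90 from B

Merged: [10, 24, 24, 44, 55, 61, 79, 90, 98]


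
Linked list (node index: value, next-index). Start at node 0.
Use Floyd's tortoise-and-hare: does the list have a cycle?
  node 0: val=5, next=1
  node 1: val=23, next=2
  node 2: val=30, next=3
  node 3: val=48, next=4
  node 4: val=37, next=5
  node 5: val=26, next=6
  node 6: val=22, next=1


Floyd's tortoise (slow, +1) and hare (fast, +2):
  init: slow=0, fast=0
  step 1: slow=1, fast=2
  step 2: slow=2, fast=4
  step 3: slow=3, fast=6
  step 4: slow=4, fast=2
  step 5: slow=5, fast=4
  step 6: slow=6, fast=6
  slow == fast at node 6: cycle detected

Cycle: yes


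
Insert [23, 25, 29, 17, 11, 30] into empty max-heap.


Insert 23: [23]
Insert 25: [25, 23]
Insert 29: [29, 23, 25]
Insert 17: [29, 23, 25, 17]
Insert 11: [29, 23, 25, 17, 11]
Insert 30: [30, 23, 29, 17, 11, 25]

Final heap: [30, 23, 29, 17, 11, 25]


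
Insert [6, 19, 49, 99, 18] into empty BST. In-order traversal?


Insert 6: root
Insert 19: R from 6
Insert 49: R from 6 -> R from 19
Insert 99: R from 6 -> R from 19 -> R from 49
Insert 18: R from 6 -> L from 19

In-order: [6, 18, 19, 49, 99]


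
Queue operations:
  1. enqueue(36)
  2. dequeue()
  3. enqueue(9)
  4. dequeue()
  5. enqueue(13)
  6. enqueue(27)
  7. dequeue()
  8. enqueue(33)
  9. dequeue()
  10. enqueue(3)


enqueue(36) -> [36]
dequeue()->36, []
enqueue(9) -> [9]
dequeue()->9, []
enqueue(13) -> [13]
enqueue(27) -> [13, 27]
dequeue()->13, [27]
enqueue(33) -> [27, 33]
dequeue()->27, [33]
enqueue(3) -> [33, 3]

Final queue: [33, 3]


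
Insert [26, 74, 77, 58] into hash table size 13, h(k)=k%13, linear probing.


Insert 26: h=0 -> slot 0
Insert 74: h=9 -> slot 9
Insert 77: h=12 -> slot 12
Insert 58: h=6 -> slot 6

Table: [26, None, None, None, None, None, 58, None, None, 74, None, None, 77]


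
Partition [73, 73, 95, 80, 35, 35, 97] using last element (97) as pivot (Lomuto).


Pivot: 97
  73 <= 97: advance i (no swap)
  73 <= 97: advance i (no swap)
  95 <= 97: advance i (no swap)
  80 <= 97: advance i (no swap)
  35 <= 97: advance i (no swap)
  35 <= 97: advance i (no swap)
Place pivot at 6: [73, 73, 95, 80, 35, 35, 97]

Partitioned: [73, 73, 95, 80, 35, 35, 97]


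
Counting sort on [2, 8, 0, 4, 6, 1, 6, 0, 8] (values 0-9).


Input: [2, 8, 0, 4, 6, 1, 6, 0, 8]
Counts: [2, 1, 1, 0, 1, 0, 2, 0, 2, 0]

Sorted: [0, 0, 1, 2, 4, 6, 6, 8, 8]


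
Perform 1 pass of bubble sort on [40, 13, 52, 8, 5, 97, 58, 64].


Initial: [40, 13, 52, 8, 5, 97, 58, 64]
Pass 1: [13, 40, 8, 5, 52, 58, 64, 97] (5 swaps)

After 1 pass: [13, 40, 8, 5, 52, 58, 64, 97]


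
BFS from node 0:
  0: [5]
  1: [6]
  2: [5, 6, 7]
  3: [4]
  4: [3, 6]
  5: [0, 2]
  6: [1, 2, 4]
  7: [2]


Visit 0, enqueue [5]
Visit 5, enqueue [2]
Visit 2, enqueue [6, 7]
Visit 6, enqueue [1, 4]
Visit 7, enqueue []
Visit 1, enqueue []
Visit 4, enqueue [3]
Visit 3, enqueue []

BFS order: [0, 5, 2, 6, 7, 1, 4, 3]


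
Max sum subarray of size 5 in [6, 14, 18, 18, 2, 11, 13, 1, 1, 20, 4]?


[0:5]: 58
[1:6]: 63
[2:7]: 62
[3:8]: 45
[4:9]: 28
[5:10]: 46
[6:11]: 39

Max: 63 at [1:6]


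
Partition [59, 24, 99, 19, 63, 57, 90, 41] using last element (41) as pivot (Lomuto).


Pivot: 41
  24 <= 41: swap -> [24, 59, 99, 19, 63, 57, 90, 41]
  19 <= 41: swap -> [24, 19, 99, 59, 63, 57, 90, 41]
Place pivot at 2: [24, 19, 41, 59, 63, 57, 90, 99]

Partitioned: [24, 19, 41, 59, 63, 57, 90, 99]


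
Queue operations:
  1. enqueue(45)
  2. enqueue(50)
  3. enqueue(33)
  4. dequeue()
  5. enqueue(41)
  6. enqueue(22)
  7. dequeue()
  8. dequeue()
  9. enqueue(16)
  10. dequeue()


enqueue(45) -> [45]
enqueue(50) -> [45, 50]
enqueue(33) -> [45, 50, 33]
dequeue()->45, [50, 33]
enqueue(41) -> [50, 33, 41]
enqueue(22) -> [50, 33, 41, 22]
dequeue()->50, [33, 41, 22]
dequeue()->33, [41, 22]
enqueue(16) -> [41, 22, 16]
dequeue()->41, [22, 16]

Final queue: [22, 16]


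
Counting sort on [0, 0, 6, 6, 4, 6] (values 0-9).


Input: [0, 0, 6, 6, 4, 6]
Counts: [2, 0, 0, 0, 1, 0, 3, 0, 0, 0]

Sorted: [0, 0, 4, 6, 6, 6]


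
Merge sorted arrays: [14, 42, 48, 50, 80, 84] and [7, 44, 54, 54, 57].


Take 7 from B
Take 14 from A
Take 42 from A
Take 44 from B
Take 48 from A
Take 50 from A
Take 54 from B
Take 54 from B
Take 57 from B

Merged: [7, 14, 42, 44, 48, 50, 54, 54, 57, 80, 84]


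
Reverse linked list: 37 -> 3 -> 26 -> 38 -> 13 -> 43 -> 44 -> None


Step 1: curr=37, set curr.next=prev(None) | reversed so far: 37
Step 2: curr=3, set curr.next=prev(37) | reversed so far: 3 -> 37
Step 3: curr=26, set curr.next=prev(3) | reversed so far: 26 -> 3 -> 37
Step 4: curr=38, set curr.next=prev(26) | reversed so far: 38 -> 26 -> 3 -> 37
Step 5: curr=13, set curr.next=prev(38) | reversed so far: 13 -> 38 -> 26 -> 3 -> 37
Step 6: curr=43, set curr.next=prev(13) | reversed so far: 43 -> 13 -> 38 -> 26 -> 3 -> 37
Step 7: curr=44, set curr.next=prev(43) | reversed so far: 44 -> 43 -> 13 -> 38 -> 26 -> 3 -> 37

44 -> 43 -> 13 -> 38 -> 26 -> 3 -> 37 -> None


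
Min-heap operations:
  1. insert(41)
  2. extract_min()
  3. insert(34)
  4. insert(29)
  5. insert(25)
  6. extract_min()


insert(41) -> [41]
extract_min()->41, []
insert(34) -> [34]
insert(29) -> [29, 34]
insert(25) -> [25, 34, 29]
extract_min()->25, [29, 34]

Final heap: [29, 34]


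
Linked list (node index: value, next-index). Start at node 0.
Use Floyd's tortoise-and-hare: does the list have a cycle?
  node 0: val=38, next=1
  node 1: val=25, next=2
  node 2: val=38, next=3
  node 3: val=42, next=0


Floyd's tortoise (slow, +1) and hare (fast, +2):
  init: slow=0, fast=0
  step 1: slow=1, fast=2
  step 2: slow=2, fast=0
  step 3: slow=3, fast=2
  step 4: slow=0, fast=0
  slow == fast at node 0: cycle detected

Cycle: yes


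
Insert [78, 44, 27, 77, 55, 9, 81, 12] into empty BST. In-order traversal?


Insert 78: root
Insert 44: L from 78
Insert 27: L from 78 -> L from 44
Insert 77: L from 78 -> R from 44
Insert 55: L from 78 -> R from 44 -> L from 77
Insert 9: L from 78 -> L from 44 -> L from 27
Insert 81: R from 78
Insert 12: L from 78 -> L from 44 -> L from 27 -> R from 9

In-order: [9, 12, 27, 44, 55, 77, 78, 81]


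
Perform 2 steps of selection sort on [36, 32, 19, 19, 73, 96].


Initial: [36, 32, 19, 19, 73, 96]
Step 1: min=19 at 2
  Swap: [19, 32, 36, 19, 73, 96]
Step 2: min=19 at 3
  Swap: [19, 19, 36, 32, 73, 96]

After 2 steps: [19, 19, 36, 32, 73, 96]


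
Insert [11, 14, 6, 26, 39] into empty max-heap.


Insert 11: [11]
Insert 14: [14, 11]
Insert 6: [14, 11, 6]
Insert 26: [26, 14, 6, 11]
Insert 39: [39, 26, 6, 11, 14]

Final heap: [39, 26, 6, 11, 14]


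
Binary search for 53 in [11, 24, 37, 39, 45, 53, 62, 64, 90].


Step 1: lo=0, hi=8, mid=4, val=45
Step 2: lo=5, hi=8, mid=6, val=62
Step 3: lo=5, hi=5, mid=5, val=53

Found at index 5


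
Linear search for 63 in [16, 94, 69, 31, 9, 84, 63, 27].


i=0: 16!=63
i=1: 94!=63
i=2: 69!=63
i=3: 31!=63
i=4: 9!=63
i=5: 84!=63
i=6: 63==63 found!

Found at 6, 7 comps


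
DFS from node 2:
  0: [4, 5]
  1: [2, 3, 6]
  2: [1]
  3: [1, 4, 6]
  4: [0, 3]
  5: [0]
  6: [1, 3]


Visit 2, push [1]
Visit 1, push [6, 3]
Visit 3, push [6, 4]
Visit 4, push [0]
Visit 0, push [5]
Visit 5, push []
Visit 6, push []

DFS order: [2, 1, 3, 4, 0, 5, 6]


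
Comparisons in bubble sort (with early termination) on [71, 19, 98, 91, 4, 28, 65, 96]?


Algorithm: bubble sort (with early termination)
Input: [71, 19, 98, 91, 4, 28, 65, 96]
Sorted: [4, 19, 28, 65, 71, 91, 96, 98]

25


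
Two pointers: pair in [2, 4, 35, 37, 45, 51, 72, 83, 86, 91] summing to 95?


lo=0(2)+hi=9(91)=93
lo=1(4)+hi=9(91)=95

Yes: 4+91=95


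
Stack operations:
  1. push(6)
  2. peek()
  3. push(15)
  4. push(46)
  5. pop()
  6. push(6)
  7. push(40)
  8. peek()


push(6) -> [6]
peek()->6
push(15) -> [6, 15]
push(46) -> [6, 15, 46]
pop()->46, [6, 15]
push(6) -> [6, 15, 6]
push(40) -> [6, 15, 6, 40]
peek()->40

Final stack: [6, 15, 6, 40]


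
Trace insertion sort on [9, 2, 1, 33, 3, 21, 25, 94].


Initial: [9, 2, 1, 33, 3, 21, 25, 94]
Insert 2: [2, 9, 1, 33, 3, 21, 25, 94]
Insert 1: [1, 2, 9, 33, 3, 21, 25, 94]
Insert 33: [1, 2, 9, 33, 3, 21, 25, 94]
Insert 3: [1, 2, 3, 9, 33, 21, 25, 94]
Insert 21: [1, 2, 3, 9, 21, 33, 25, 94]
Insert 25: [1, 2, 3, 9, 21, 25, 33, 94]
Insert 94: [1, 2, 3, 9, 21, 25, 33, 94]

Sorted: [1, 2, 3, 9, 21, 25, 33, 94]


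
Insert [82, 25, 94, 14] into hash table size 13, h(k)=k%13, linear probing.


Insert 82: h=4 -> slot 4
Insert 25: h=12 -> slot 12
Insert 94: h=3 -> slot 3
Insert 14: h=1 -> slot 1

Table: [None, 14, None, 94, 82, None, None, None, None, None, None, None, 25]


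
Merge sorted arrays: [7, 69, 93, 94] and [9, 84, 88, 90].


Take 7 from A
Take 9 from B
Take 69 from A
Take 84 from B
Take 88 from B
Take 90 from B

Merged: [7, 9, 69, 84, 88, 90, 93, 94]


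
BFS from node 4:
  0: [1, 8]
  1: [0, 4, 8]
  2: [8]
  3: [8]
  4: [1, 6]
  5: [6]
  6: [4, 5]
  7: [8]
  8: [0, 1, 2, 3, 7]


Visit 4, enqueue [1, 6]
Visit 1, enqueue [0, 8]
Visit 6, enqueue [5]
Visit 0, enqueue []
Visit 8, enqueue [2, 3, 7]
Visit 5, enqueue []
Visit 2, enqueue []
Visit 3, enqueue []
Visit 7, enqueue []

BFS order: [4, 1, 6, 0, 8, 5, 2, 3, 7]


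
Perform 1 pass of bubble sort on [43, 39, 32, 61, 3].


Initial: [43, 39, 32, 61, 3]
Pass 1: [39, 32, 43, 3, 61] (3 swaps)

After 1 pass: [39, 32, 43, 3, 61]


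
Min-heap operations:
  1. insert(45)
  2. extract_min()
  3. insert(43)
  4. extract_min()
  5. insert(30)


insert(45) -> [45]
extract_min()->45, []
insert(43) -> [43]
extract_min()->43, []
insert(30) -> [30]

Final heap: [30]


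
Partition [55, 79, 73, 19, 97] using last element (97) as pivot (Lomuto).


Pivot: 97
  55 <= 97: advance i (no swap)
  79 <= 97: advance i (no swap)
  73 <= 97: advance i (no swap)
  19 <= 97: advance i (no swap)
Place pivot at 4: [55, 79, 73, 19, 97]

Partitioned: [55, 79, 73, 19, 97]


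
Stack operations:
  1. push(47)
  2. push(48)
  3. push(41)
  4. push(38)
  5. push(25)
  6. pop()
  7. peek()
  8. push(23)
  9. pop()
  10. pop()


push(47) -> [47]
push(48) -> [47, 48]
push(41) -> [47, 48, 41]
push(38) -> [47, 48, 41, 38]
push(25) -> [47, 48, 41, 38, 25]
pop()->25, [47, 48, 41, 38]
peek()->38
push(23) -> [47, 48, 41, 38, 23]
pop()->23, [47, 48, 41, 38]
pop()->38, [47, 48, 41]

Final stack: [47, 48, 41]


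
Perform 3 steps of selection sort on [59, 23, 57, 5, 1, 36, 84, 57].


Initial: [59, 23, 57, 5, 1, 36, 84, 57]
Step 1: min=1 at 4
  Swap: [1, 23, 57, 5, 59, 36, 84, 57]
Step 2: min=5 at 3
  Swap: [1, 5, 57, 23, 59, 36, 84, 57]
Step 3: min=23 at 3
  Swap: [1, 5, 23, 57, 59, 36, 84, 57]

After 3 steps: [1, 5, 23, 57, 59, 36, 84, 57]


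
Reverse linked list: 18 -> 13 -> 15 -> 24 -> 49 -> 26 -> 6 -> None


Step 1: curr=18, set curr.next=prev(None) | reversed so far: 18
Step 2: curr=13, set curr.next=prev(18) | reversed so far: 13 -> 18
Step 3: curr=15, set curr.next=prev(13) | reversed so far: 15 -> 13 -> 18
Step 4: curr=24, set curr.next=prev(15) | reversed so far: 24 -> 15 -> 13 -> 18
Step 5: curr=49, set curr.next=prev(24) | reversed so far: 49 -> 24 -> 15 -> 13 -> 18
Step 6: curr=26, set curr.next=prev(49) | reversed so far: 26 -> 49 -> 24 -> 15 -> 13 -> 18
Step 7: curr=6, set curr.next=prev(26) | reversed so far: 6 -> 26 -> 49 -> 24 -> 15 -> 13 -> 18

6 -> 26 -> 49 -> 24 -> 15 -> 13 -> 18 -> None


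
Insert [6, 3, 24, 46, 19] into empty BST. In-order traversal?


Insert 6: root
Insert 3: L from 6
Insert 24: R from 6
Insert 46: R from 6 -> R from 24
Insert 19: R from 6 -> L from 24

In-order: [3, 6, 19, 24, 46]


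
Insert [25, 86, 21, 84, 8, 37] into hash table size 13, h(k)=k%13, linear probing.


Insert 25: h=12 -> slot 12
Insert 86: h=8 -> slot 8
Insert 21: h=8, 1 probes -> slot 9
Insert 84: h=6 -> slot 6
Insert 8: h=8, 2 probes -> slot 10
Insert 37: h=11 -> slot 11

Table: [None, None, None, None, None, None, 84, None, 86, 21, 8, 37, 25]


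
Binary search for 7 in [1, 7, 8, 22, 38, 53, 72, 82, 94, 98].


Step 1: lo=0, hi=9, mid=4, val=38
Step 2: lo=0, hi=3, mid=1, val=7

Found at index 1


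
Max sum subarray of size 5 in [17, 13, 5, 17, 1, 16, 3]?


[0:5]: 53
[1:6]: 52
[2:7]: 42

Max: 53 at [0:5]


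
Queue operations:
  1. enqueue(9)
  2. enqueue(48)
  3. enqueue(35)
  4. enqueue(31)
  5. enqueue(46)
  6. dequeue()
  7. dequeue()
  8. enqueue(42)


enqueue(9) -> [9]
enqueue(48) -> [9, 48]
enqueue(35) -> [9, 48, 35]
enqueue(31) -> [9, 48, 35, 31]
enqueue(46) -> [9, 48, 35, 31, 46]
dequeue()->9, [48, 35, 31, 46]
dequeue()->48, [35, 31, 46]
enqueue(42) -> [35, 31, 46, 42]

Final queue: [35, 31, 46, 42]


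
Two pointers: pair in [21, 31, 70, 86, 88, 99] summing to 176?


lo=0(21)+hi=5(99)=120
lo=1(31)+hi=5(99)=130
lo=2(70)+hi=5(99)=169
lo=3(86)+hi=5(99)=185
lo=3(86)+hi=4(88)=174

No pair found


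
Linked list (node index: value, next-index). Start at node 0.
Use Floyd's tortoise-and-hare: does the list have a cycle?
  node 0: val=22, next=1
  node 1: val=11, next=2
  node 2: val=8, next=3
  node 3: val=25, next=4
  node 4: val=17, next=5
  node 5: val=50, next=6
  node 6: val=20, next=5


Floyd's tortoise (slow, +1) and hare (fast, +2):
  init: slow=0, fast=0
  step 1: slow=1, fast=2
  step 2: slow=2, fast=4
  step 3: slow=3, fast=6
  step 4: slow=4, fast=6
  step 5: slow=5, fast=6
  step 6: slow=6, fast=6
  slow == fast at node 6: cycle detected

Cycle: yes


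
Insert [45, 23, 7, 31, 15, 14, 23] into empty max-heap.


Insert 45: [45]
Insert 23: [45, 23]
Insert 7: [45, 23, 7]
Insert 31: [45, 31, 7, 23]
Insert 15: [45, 31, 7, 23, 15]
Insert 14: [45, 31, 14, 23, 15, 7]
Insert 23: [45, 31, 23, 23, 15, 7, 14]

Final heap: [45, 31, 23, 23, 15, 7, 14]


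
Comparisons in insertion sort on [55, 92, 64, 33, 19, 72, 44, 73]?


Algorithm: insertion sort
Input: [55, 92, 64, 33, 19, 72, 44, 73]
Sorted: [19, 33, 44, 55, 64, 72, 73, 92]

19


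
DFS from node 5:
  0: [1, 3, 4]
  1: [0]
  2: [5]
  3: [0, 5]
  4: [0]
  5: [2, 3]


Visit 5, push [3, 2]
Visit 2, push []
Visit 3, push [0]
Visit 0, push [4, 1]
Visit 1, push []
Visit 4, push []

DFS order: [5, 2, 3, 0, 1, 4]


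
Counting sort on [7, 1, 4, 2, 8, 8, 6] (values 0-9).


Input: [7, 1, 4, 2, 8, 8, 6]
Counts: [0, 1, 1, 0, 1, 0, 1, 1, 2, 0]

Sorted: [1, 2, 4, 6, 7, 8, 8]


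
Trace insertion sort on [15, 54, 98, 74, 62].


Initial: [15, 54, 98, 74, 62]
Insert 54: [15, 54, 98, 74, 62]
Insert 98: [15, 54, 98, 74, 62]
Insert 74: [15, 54, 74, 98, 62]
Insert 62: [15, 54, 62, 74, 98]

Sorted: [15, 54, 62, 74, 98]


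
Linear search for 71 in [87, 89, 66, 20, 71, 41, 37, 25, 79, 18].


i=0: 87!=71
i=1: 89!=71
i=2: 66!=71
i=3: 20!=71
i=4: 71==71 found!

Found at 4, 5 comps


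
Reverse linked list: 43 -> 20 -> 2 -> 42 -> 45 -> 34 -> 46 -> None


Step 1: curr=43, set curr.next=prev(None) | reversed so far: 43
Step 2: curr=20, set curr.next=prev(43) | reversed so far: 20 -> 43
Step 3: curr=2, set curr.next=prev(20) | reversed so far: 2 -> 20 -> 43
Step 4: curr=42, set curr.next=prev(2) | reversed so far: 42 -> 2 -> 20 -> 43
Step 5: curr=45, set curr.next=prev(42) | reversed so far: 45 -> 42 -> 2 -> 20 -> 43
Step 6: curr=34, set curr.next=prev(45) | reversed so far: 34 -> 45 -> 42 -> 2 -> 20 -> 43
Step 7: curr=46, set curr.next=prev(34) | reversed so far: 46 -> 34 -> 45 -> 42 -> 2 -> 20 -> 43

46 -> 34 -> 45 -> 42 -> 2 -> 20 -> 43 -> None


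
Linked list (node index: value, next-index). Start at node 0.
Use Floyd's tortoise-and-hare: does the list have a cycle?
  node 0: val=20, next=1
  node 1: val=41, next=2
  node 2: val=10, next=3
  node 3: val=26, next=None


Floyd's tortoise (slow, +1) and hare (fast, +2):
  init: slow=0, fast=0
  step 1: slow=1, fast=2
  step 2: fast 2->3->None, no cycle

Cycle: no


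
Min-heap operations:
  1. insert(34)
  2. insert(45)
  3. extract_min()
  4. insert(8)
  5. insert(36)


insert(34) -> [34]
insert(45) -> [34, 45]
extract_min()->34, [45]
insert(8) -> [8, 45]
insert(36) -> [8, 45, 36]

Final heap: [8, 45, 36]


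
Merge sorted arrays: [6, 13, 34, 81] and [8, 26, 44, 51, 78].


Take 6 from A
Take 8 from B
Take 13 from A
Take 26 from B
Take 34 from A
Take 44 from B
Take 51 from B
Take 78 from B

Merged: [6, 8, 13, 26, 34, 44, 51, 78, 81]


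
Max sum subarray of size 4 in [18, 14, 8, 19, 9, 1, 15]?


[0:4]: 59
[1:5]: 50
[2:6]: 37
[3:7]: 44

Max: 59 at [0:4]


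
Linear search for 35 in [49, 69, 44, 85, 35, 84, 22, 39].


i=0: 49!=35
i=1: 69!=35
i=2: 44!=35
i=3: 85!=35
i=4: 35==35 found!

Found at 4, 5 comps


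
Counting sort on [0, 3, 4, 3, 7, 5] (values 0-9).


Input: [0, 3, 4, 3, 7, 5]
Counts: [1, 0, 0, 2, 1, 1, 0, 1, 0, 0]

Sorted: [0, 3, 3, 4, 5, 7]


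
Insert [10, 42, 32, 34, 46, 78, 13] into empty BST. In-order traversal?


Insert 10: root
Insert 42: R from 10
Insert 32: R from 10 -> L from 42
Insert 34: R from 10 -> L from 42 -> R from 32
Insert 46: R from 10 -> R from 42
Insert 78: R from 10 -> R from 42 -> R from 46
Insert 13: R from 10 -> L from 42 -> L from 32

In-order: [10, 13, 32, 34, 42, 46, 78]


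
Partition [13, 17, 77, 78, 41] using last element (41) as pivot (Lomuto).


Pivot: 41
  13 <= 41: advance i (no swap)
  17 <= 41: advance i (no swap)
Place pivot at 2: [13, 17, 41, 78, 77]

Partitioned: [13, 17, 41, 78, 77]


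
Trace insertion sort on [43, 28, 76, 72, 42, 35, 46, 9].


Initial: [43, 28, 76, 72, 42, 35, 46, 9]
Insert 28: [28, 43, 76, 72, 42, 35, 46, 9]
Insert 76: [28, 43, 76, 72, 42, 35, 46, 9]
Insert 72: [28, 43, 72, 76, 42, 35, 46, 9]
Insert 42: [28, 42, 43, 72, 76, 35, 46, 9]
Insert 35: [28, 35, 42, 43, 72, 76, 46, 9]
Insert 46: [28, 35, 42, 43, 46, 72, 76, 9]
Insert 9: [9, 28, 35, 42, 43, 46, 72, 76]

Sorted: [9, 28, 35, 42, 43, 46, 72, 76]


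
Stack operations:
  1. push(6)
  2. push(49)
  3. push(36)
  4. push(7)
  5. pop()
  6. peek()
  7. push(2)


push(6) -> [6]
push(49) -> [6, 49]
push(36) -> [6, 49, 36]
push(7) -> [6, 49, 36, 7]
pop()->7, [6, 49, 36]
peek()->36
push(2) -> [6, 49, 36, 2]

Final stack: [6, 49, 36, 2]


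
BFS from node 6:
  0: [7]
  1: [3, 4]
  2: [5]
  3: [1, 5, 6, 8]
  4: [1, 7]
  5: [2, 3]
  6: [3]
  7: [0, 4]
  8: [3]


Visit 6, enqueue [3]
Visit 3, enqueue [1, 5, 8]
Visit 1, enqueue [4]
Visit 5, enqueue [2]
Visit 8, enqueue []
Visit 4, enqueue [7]
Visit 2, enqueue []
Visit 7, enqueue [0]
Visit 0, enqueue []

BFS order: [6, 3, 1, 5, 8, 4, 2, 7, 0]


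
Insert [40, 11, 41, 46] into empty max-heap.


Insert 40: [40]
Insert 11: [40, 11]
Insert 41: [41, 11, 40]
Insert 46: [46, 41, 40, 11]

Final heap: [46, 41, 40, 11]


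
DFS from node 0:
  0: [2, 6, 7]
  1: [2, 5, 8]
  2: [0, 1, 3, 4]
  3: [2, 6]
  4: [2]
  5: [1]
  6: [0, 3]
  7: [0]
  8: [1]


Visit 0, push [7, 6, 2]
Visit 2, push [4, 3, 1]
Visit 1, push [8, 5]
Visit 5, push []
Visit 8, push []
Visit 3, push [6]
Visit 6, push []
Visit 4, push []
Visit 7, push []

DFS order: [0, 2, 1, 5, 8, 3, 6, 4, 7]


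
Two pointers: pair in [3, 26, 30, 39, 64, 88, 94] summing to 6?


lo=0(3)+hi=6(94)=97
lo=0(3)+hi=5(88)=91
lo=0(3)+hi=4(64)=67
lo=0(3)+hi=3(39)=42
lo=0(3)+hi=2(30)=33
lo=0(3)+hi=1(26)=29

No pair found


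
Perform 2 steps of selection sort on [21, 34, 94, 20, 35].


Initial: [21, 34, 94, 20, 35]
Step 1: min=20 at 3
  Swap: [20, 34, 94, 21, 35]
Step 2: min=21 at 3
  Swap: [20, 21, 94, 34, 35]

After 2 steps: [20, 21, 94, 34, 35]


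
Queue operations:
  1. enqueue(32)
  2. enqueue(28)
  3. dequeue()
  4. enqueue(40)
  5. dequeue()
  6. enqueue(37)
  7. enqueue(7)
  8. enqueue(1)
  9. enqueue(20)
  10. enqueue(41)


enqueue(32) -> [32]
enqueue(28) -> [32, 28]
dequeue()->32, [28]
enqueue(40) -> [28, 40]
dequeue()->28, [40]
enqueue(37) -> [40, 37]
enqueue(7) -> [40, 37, 7]
enqueue(1) -> [40, 37, 7, 1]
enqueue(20) -> [40, 37, 7, 1, 20]
enqueue(41) -> [40, 37, 7, 1, 20, 41]

Final queue: [40, 37, 7, 1, 20, 41]


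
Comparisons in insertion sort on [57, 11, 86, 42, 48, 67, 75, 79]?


Algorithm: insertion sort
Input: [57, 11, 86, 42, 48, 67, 75, 79]
Sorted: [11, 42, 48, 57, 67, 75, 79, 86]

14


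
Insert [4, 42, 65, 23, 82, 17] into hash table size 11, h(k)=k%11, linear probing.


Insert 4: h=4 -> slot 4
Insert 42: h=9 -> slot 9
Insert 65: h=10 -> slot 10
Insert 23: h=1 -> slot 1
Insert 82: h=5 -> slot 5
Insert 17: h=6 -> slot 6

Table: [None, 23, None, None, 4, 82, 17, None, None, 42, 65]


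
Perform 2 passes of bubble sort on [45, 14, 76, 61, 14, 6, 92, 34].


Initial: [45, 14, 76, 61, 14, 6, 92, 34]
Pass 1: [14, 45, 61, 14, 6, 76, 34, 92] (5 swaps)
Pass 2: [14, 45, 14, 6, 61, 34, 76, 92] (3 swaps)

After 2 passes: [14, 45, 14, 6, 61, 34, 76, 92]


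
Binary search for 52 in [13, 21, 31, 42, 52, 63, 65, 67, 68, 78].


Step 1: lo=0, hi=9, mid=4, val=52

Found at index 4


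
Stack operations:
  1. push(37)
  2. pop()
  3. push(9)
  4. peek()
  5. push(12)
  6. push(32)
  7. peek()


push(37) -> [37]
pop()->37, []
push(9) -> [9]
peek()->9
push(12) -> [9, 12]
push(32) -> [9, 12, 32]
peek()->32

Final stack: [9, 12, 32]


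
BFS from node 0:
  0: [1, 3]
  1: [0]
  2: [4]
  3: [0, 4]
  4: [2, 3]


Visit 0, enqueue [1, 3]
Visit 1, enqueue []
Visit 3, enqueue [4]
Visit 4, enqueue [2]
Visit 2, enqueue []

BFS order: [0, 1, 3, 4, 2]


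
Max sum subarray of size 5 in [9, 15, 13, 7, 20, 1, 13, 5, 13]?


[0:5]: 64
[1:6]: 56
[2:7]: 54
[3:8]: 46
[4:9]: 52

Max: 64 at [0:5]


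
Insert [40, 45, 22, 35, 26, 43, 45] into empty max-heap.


Insert 40: [40]
Insert 45: [45, 40]
Insert 22: [45, 40, 22]
Insert 35: [45, 40, 22, 35]
Insert 26: [45, 40, 22, 35, 26]
Insert 43: [45, 40, 43, 35, 26, 22]
Insert 45: [45, 40, 45, 35, 26, 22, 43]

Final heap: [45, 40, 45, 35, 26, 22, 43]


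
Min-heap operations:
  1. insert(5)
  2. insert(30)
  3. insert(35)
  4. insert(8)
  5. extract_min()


insert(5) -> [5]
insert(30) -> [5, 30]
insert(35) -> [5, 30, 35]
insert(8) -> [5, 8, 35, 30]
extract_min()->5, [8, 30, 35]

Final heap: [8, 30, 35]


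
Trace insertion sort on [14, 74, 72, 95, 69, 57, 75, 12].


Initial: [14, 74, 72, 95, 69, 57, 75, 12]
Insert 74: [14, 74, 72, 95, 69, 57, 75, 12]
Insert 72: [14, 72, 74, 95, 69, 57, 75, 12]
Insert 95: [14, 72, 74, 95, 69, 57, 75, 12]
Insert 69: [14, 69, 72, 74, 95, 57, 75, 12]
Insert 57: [14, 57, 69, 72, 74, 95, 75, 12]
Insert 75: [14, 57, 69, 72, 74, 75, 95, 12]
Insert 12: [12, 14, 57, 69, 72, 74, 75, 95]

Sorted: [12, 14, 57, 69, 72, 74, 75, 95]


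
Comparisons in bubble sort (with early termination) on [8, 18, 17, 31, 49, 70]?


Algorithm: bubble sort (with early termination)
Input: [8, 18, 17, 31, 49, 70]
Sorted: [8, 17, 18, 31, 49, 70]

9


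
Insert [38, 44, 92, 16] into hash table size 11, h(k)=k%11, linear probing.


Insert 38: h=5 -> slot 5
Insert 44: h=0 -> slot 0
Insert 92: h=4 -> slot 4
Insert 16: h=5, 1 probes -> slot 6

Table: [44, None, None, None, 92, 38, 16, None, None, None, None]


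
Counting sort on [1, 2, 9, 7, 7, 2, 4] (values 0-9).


Input: [1, 2, 9, 7, 7, 2, 4]
Counts: [0, 1, 2, 0, 1, 0, 0, 2, 0, 1]

Sorted: [1, 2, 2, 4, 7, 7, 9]


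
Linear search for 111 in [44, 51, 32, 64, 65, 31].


i=0: 44!=111
i=1: 51!=111
i=2: 32!=111
i=3: 64!=111
i=4: 65!=111
i=5: 31!=111

Not found, 6 comps


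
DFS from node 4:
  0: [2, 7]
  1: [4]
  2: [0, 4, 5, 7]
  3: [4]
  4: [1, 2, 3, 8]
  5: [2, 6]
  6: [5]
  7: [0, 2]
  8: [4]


Visit 4, push [8, 3, 2, 1]
Visit 1, push []
Visit 2, push [7, 5, 0]
Visit 0, push [7]
Visit 7, push []
Visit 5, push [6]
Visit 6, push []
Visit 3, push []
Visit 8, push []

DFS order: [4, 1, 2, 0, 7, 5, 6, 3, 8]


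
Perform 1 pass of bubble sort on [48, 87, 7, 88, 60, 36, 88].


Initial: [48, 87, 7, 88, 60, 36, 88]
Pass 1: [48, 7, 87, 60, 36, 88, 88] (3 swaps)

After 1 pass: [48, 7, 87, 60, 36, 88, 88]


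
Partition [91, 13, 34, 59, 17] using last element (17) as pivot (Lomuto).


Pivot: 17
  13 <= 17: swap -> [13, 91, 34, 59, 17]
Place pivot at 1: [13, 17, 34, 59, 91]

Partitioned: [13, 17, 34, 59, 91]


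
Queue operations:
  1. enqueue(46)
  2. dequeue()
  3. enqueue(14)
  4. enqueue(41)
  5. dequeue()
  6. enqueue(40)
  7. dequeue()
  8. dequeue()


enqueue(46) -> [46]
dequeue()->46, []
enqueue(14) -> [14]
enqueue(41) -> [14, 41]
dequeue()->14, [41]
enqueue(40) -> [41, 40]
dequeue()->41, [40]
dequeue()->40, []

Final queue: []


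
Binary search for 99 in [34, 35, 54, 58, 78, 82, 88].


Step 1: lo=0, hi=6, mid=3, val=58
Step 2: lo=4, hi=6, mid=5, val=82
Step 3: lo=6, hi=6, mid=6, val=88

Not found


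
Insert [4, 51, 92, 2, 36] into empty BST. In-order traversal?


Insert 4: root
Insert 51: R from 4
Insert 92: R from 4 -> R from 51
Insert 2: L from 4
Insert 36: R from 4 -> L from 51

In-order: [2, 4, 36, 51, 92]


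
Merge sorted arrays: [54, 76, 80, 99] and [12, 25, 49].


Take 12 from B
Take 25 from B
Take 49 from B

Merged: [12, 25, 49, 54, 76, 80, 99]


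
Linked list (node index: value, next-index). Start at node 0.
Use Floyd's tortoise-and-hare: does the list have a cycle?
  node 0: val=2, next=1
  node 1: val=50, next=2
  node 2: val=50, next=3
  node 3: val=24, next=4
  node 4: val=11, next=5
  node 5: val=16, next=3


Floyd's tortoise (slow, +1) and hare (fast, +2):
  init: slow=0, fast=0
  step 1: slow=1, fast=2
  step 2: slow=2, fast=4
  step 3: slow=3, fast=3
  slow == fast at node 3: cycle detected

Cycle: yes


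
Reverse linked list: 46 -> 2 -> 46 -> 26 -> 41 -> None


Step 1: curr=46, set curr.next=prev(None) | reversed so far: 46
Step 2: curr=2, set curr.next=prev(46) | reversed so far: 2 -> 46
Step 3: curr=46, set curr.next=prev(2) | reversed so far: 46 -> 2 -> 46
Step 4: curr=26, set curr.next=prev(46) | reversed so far: 26 -> 46 -> 2 -> 46
Step 5: curr=41, set curr.next=prev(26) | reversed so far: 41 -> 26 -> 46 -> 2 -> 46

41 -> 26 -> 46 -> 2 -> 46 -> None


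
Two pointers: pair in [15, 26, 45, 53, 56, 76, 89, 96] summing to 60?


lo=0(15)+hi=7(96)=111
lo=0(15)+hi=6(89)=104
lo=0(15)+hi=5(76)=91
lo=0(15)+hi=4(56)=71
lo=0(15)+hi=3(53)=68
lo=0(15)+hi=2(45)=60

Yes: 15+45=60


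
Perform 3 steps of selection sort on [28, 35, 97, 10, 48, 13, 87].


Initial: [28, 35, 97, 10, 48, 13, 87]
Step 1: min=10 at 3
  Swap: [10, 35, 97, 28, 48, 13, 87]
Step 2: min=13 at 5
  Swap: [10, 13, 97, 28, 48, 35, 87]
Step 3: min=28 at 3
  Swap: [10, 13, 28, 97, 48, 35, 87]

After 3 steps: [10, 13, 28, 97, 48, 35, 87]


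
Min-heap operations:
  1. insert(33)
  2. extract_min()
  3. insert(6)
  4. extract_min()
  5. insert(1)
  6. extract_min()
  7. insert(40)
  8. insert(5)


insert(33) -> [33]
extract_min()->33, []
insert(6) -> [6]
extract_min()->6, []
insert(1) -> [1]
extract_min()->1, []
insert(40) -> [40]
insert(5) -> [5, 40]

Final heap: [5, 40]


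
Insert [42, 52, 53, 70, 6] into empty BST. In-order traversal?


Insert 42: root
Insert 52: R from 42
Insert 53: R from 42 -> R from 52
Insert 70: R from 42 -> R from 52 -> R from 53
Insert 6: L from 42

In-order: [6, 42, 52, 53, 70]


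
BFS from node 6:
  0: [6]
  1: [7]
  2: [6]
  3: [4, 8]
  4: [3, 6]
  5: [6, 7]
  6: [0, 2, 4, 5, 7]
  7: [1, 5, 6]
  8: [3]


Visit 6, enqueue [0, 2, 4, 5, 7]
Visit 0, enqueue []
Visit 2, enqueue []
Visit 4, enqueue [3]
Visit 5, enqueue []
Visit 7, enqueue [1]
Visit 3, enqueue [8]
Visit 1, enqueue []
Visit 8, enqueue []

BFS order: [6, 0, 2, 4, 5, 7, 3, 1, 8]


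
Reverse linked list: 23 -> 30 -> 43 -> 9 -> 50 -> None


Step 1: curr=23, set curr.next=prev(None) | reversed so far: 23
Step 2: curr=30, set curr.next=prev(23) | reversed so far: 30 -> 23
Step 3: curr=43, set curr.next=prev(30) | reversed so far: 43 -> 30 -> 23
Step 4: curr=9, set curr.next=prev(43) | reversed so far: 9 -> 43 -> 30 -> 23
Step 5: curr=50, set curr.next=prev(9) | reversed so far: 50 -> 9 -> 43 -> 30 -> 23

50 -> 9 -> 43 -> 30 -> 23 -> None


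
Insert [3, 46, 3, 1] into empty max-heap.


Insert 3: [3]
Insert 46: [46, 3]
Insert 3: [46, 3, 3]
Insert 1: [46, 3, 3, 1]

Final heap: [46, 3, 3, 1]


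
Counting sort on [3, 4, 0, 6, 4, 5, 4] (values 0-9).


Input: [3, 4, 0, 6, 4, 5, 4]
Counts: [1, 0, 0, 1, 3, 1, 1, 0, 0, 0]

Sorted: [0, 3, 4, 4, 4, 5, 6]


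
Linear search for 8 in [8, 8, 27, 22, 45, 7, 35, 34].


i=0: 8==8 found!

Found at 0, 1 comps


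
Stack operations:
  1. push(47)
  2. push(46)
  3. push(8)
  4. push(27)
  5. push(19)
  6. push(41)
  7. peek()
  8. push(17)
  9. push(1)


push(47) -> [47]
push(46) -> [47, 46]
push(8) -> [47, 46, 8]
push(27) -> [47, 46, 8, 27]
push(19) -> [47, 46, 8, 27, 19]
push(41) -> [47, 46, 8, 27, 19, 41]
peek()->41
push(17) -> [47, 46, 8, 27, 19, 41, 17]
push(1) -> [47, 46, 8, 27, 19, 41, 17, 1]

Final stack: [47, 46, 8, 27, 19, 41, 17, 1]


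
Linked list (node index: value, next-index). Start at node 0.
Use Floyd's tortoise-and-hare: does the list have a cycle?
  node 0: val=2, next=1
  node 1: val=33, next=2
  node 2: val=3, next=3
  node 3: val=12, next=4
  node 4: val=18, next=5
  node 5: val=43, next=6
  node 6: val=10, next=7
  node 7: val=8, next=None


Floyd's tortoise (slow, +1) and hare (fast, +2):
  init: slow=0, fast=0
  step 1: slow=1, fast=2
  step 2: slow=2, fast=4
  step 3: slow=3, fast=6
  step 4: fast 6->7->None, no cycle

Cycle: no


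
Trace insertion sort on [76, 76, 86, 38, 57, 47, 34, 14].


Initial: [76, 76, 86, 38, 57, 47, 34, 14]
Insert 76: [76, 76, 86, 38, 57, 47, 34, 14]
Insert 86: [76, 76, 86, 38, 57, 47, 34, 14]
Insert 38: [38, 76, 76, 86, 57, 47, 34, 14]
Insert 57: [38, 57, 76, 76, 86, 47, 34, 14]
Insert 47: [38, 47, 57, 76, 76, 86, 34, 14]
Insert 34: [34, 38, 47, 57, 76, 76, 86, 14]
Insert 14: [14, 34, 38, 47, 57, 76, 76, 86]

Sorted: [14, 34, 38, 47, 57, 76, 76, 86]


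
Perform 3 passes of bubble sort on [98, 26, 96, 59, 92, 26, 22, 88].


Initial: [98, 26, 96, 59, 92, 26, 22, 88]
Pass 1: [26, 96, 59, 92, 26, 22, 88, 98] (7 swaps)
Pass 2: [26, 59, 92, 26, 22, 88, 96, 98] (5 swaps)
Pass 3: [26, 59, 26, 22, 88, 92, 96, 98] (3 swaps)

After 3 passes: [26, 59, 26, 22, 88, 92, 96, 98]


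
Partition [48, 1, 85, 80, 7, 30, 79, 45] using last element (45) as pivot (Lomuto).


Pivot: 45
  1 <= 45: swap -> [1, 48, 85, 80, 7, 30, 79, 45]
  7 <= 45: swap -> [1, 7, 85, 80, 48, 30, 79, 45]
  30 <= 45: swap -> [1, 7, 30, 80, 48, 85, 79, 45]
Place pivot at 3: [1, 7, 30, 45, 48, 85, 79, 80]

Partitioned: [1, 7, 30, 45, 48, 85, 79, 80]


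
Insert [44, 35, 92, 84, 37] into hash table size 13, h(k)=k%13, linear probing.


Insert 44: h=5 -> slot 5
Insert 35: h=9 -> slot 9
Insert 92: h=1 -> slot 1
Insert 84: h=6 -> slot 6
Insert 37: h=11 -> slot 11

Table: [None, 92, None, None, None, 44, 84, None, None, 35, None, 37, None]


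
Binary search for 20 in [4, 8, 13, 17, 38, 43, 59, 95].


Step 1: lo=0, hi=7, mid=3, val=17
Step 2: lo=4, hi=7, mid=5, val=43
Step 3: lo=4, hi=4, mid=4, val=38

Not found


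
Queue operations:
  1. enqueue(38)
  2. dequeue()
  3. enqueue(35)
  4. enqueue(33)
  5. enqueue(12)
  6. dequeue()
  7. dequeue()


enqueue(38) -> [38]
dequeue()->38, []
enqueue(35) -> [35]
enqueue(33) -> [35, 33]
enqueue(12) -> [35, 33, 12]
dequeue()->35, [33, 12]
dequeue()->33, [12]

Final queue: [12]


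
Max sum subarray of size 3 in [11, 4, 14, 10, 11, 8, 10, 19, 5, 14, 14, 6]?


[0:3]: 29
[1:4]: 28
[2:5]: 35
[3:6]: 29
[4:7]: 29
[5:8]: 37
[6:9]: 34
[7:10]: 38
[8:11]: 33
[9:12]: 34

Max: 38 at [7:10]


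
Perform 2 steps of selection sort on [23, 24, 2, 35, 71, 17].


Initial: [23, 24, 2, 35, 71, 17]
Step 1: min=2 at 2
  Swap: [2, 24, 23, 35, 71, 17]
Step 2: min=17 at 5
  Swap: [2, 17, 23, 35, 71, 24]

After 2 steps: [2, 17, 23, 35, 71, 24]


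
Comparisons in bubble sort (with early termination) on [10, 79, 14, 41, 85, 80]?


Algorithm: bubble sort (with early termination)
Input: [10, 79, 14, 41, 85, 80]
Sorted: [10, 14, 41, 79, 80, 85]

9


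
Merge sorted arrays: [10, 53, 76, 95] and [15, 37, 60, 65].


Take 10 from A
Take 15 from B
Take 37 from B
Take 53 from A
Take 60 from B
Take 65 from B

Merged: [10, 15, 37, 53, 60, 65, 76, 95]


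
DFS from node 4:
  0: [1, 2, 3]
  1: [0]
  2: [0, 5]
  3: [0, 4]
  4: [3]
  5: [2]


Visit 4, push [3]
Visit 3, push [0]
Visit 0, push [2, 1]
Visit 1, push []
Visit 2, push [5]
Visit 5, push []

DFS order: [4, 3, 0, 1, 2, 5]


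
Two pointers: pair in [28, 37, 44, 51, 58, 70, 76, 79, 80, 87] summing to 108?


lo=0(28)+hi=9(87)=115
lo=0(28)+hi=8(80)=108

Yes: 28+80=108


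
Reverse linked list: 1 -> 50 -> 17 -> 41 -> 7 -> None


Step 1: curr=1, set curr.next=prev(None) | reversed so far: 1
Step 2: curr=50, set curr.next=prev(1) | reversed so far: 50 -> 1
Step 3: curr=17, set curr.next=prev(50) | reversed so far: 17 -> 50 -> 1
Step 4: curr=41, set curr.next=prev(17) | reversed so far: 41 -> 17 -> 50 -> 1
Step 5: curr=7, set curr.next=prev(41) | reversed so far: 7 -> 41 -> 17 -> 50 -> 1

7 -> 41 -> 17 -> 50 -> 1 -> None
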